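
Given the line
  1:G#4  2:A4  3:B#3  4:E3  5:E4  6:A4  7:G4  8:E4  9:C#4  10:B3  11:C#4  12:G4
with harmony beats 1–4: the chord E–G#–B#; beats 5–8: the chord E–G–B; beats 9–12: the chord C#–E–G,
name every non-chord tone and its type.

The harmony at that moment is E augmented triad (E, G#, B#); A4 is not a chord tone.
It is approached by step up from G#4 and left by leap down to B#3.
Step in, leap out — an escape tone.
The harmony at that moment is E minor triad (E, G, B); A4 is not a chord tone.
It is approached by leap up from E4 and left by step down to G4.
Leap in, step out — an appoggiatura.
The harmony at that moment is C# diminished triad (C#, E, G); B3 is not a chord tone.
It is approached by step down from C#4 and left by step up to C#4.
Step away and step back to the same note — a neighbor tone (lower neighbor).

A4 (beat 2) — escape tone; A4 (beat 6) — appoggiatura; B3 (beat 10) — neighbor tone.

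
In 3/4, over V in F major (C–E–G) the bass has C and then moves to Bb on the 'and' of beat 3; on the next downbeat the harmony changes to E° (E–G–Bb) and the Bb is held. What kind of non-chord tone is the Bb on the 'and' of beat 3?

The harmony at that moment is C major triad (C, E, G); Bb is not a chord tone.
It is approached by step down from C and then sustained as the same pitch into the next harmony.
Arriving early and becoming a chord tone when the harmony changes — an anticipation.

Anticipation.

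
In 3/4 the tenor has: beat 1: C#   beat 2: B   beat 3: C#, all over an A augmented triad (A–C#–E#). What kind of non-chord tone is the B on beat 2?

Lower neighbor tone.

The harmony at that moment is A augmented triad (A, C#, E#); B is not a chord tone.
It is approached by step down from C# and left by step up to C#.
Step away and step back to the same note — a neighbor tone (lower neighbor).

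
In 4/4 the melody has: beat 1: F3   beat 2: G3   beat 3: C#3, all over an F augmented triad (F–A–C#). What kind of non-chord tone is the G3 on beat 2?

Escape tone.

The harmony at that moment is F augmented triad (F, A, C#); G3 is not a chord tone.
It is approached by step up from F3 and left by leap down to C#3.
Step in, leap out, on a weak beat — an escape tone.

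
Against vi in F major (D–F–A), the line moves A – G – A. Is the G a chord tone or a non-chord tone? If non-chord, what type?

The harmony at that moment is D minor triad (D, F, A); G is not a chord tone.
It is approached by step down from A and left by step up to A.
Step away and step back to the same note — a neighbor tone (lower neighbor).

Non-chord tone — a neighbor tone.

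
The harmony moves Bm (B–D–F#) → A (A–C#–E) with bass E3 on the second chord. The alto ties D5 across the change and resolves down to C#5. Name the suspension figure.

At the second chord the bass is E3. The suspended D5 lies a seventh above the bass; after resolving down by step to C#5, the interval above the bass becomes a sixth.
Suspension figures are named by those two intervals: 7–6.

7–6 suspension.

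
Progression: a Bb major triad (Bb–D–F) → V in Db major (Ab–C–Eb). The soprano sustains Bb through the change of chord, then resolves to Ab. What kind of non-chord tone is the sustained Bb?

The harmony at that moment is Ab major triad (Ab, C, Eb); Bb is not a chord tone.
It is held over (the same pitch as the preceding Bb) and left by step down to Ab.
Held over from the previous chord and resolving down by step — a suspension.

Bb is a suspension.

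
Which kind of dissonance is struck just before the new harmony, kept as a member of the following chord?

Approach: ahead of the chord change (typically by step), so it is dissonant against the current harmony. Departure: none — the same pitch is restated or held and is a chord tone of the new harmony.
Dissonant first, consonant once the harmony catches up: the note simply arrives early — an anticipation. (The reverse timing, consonant first and dissonant after the change, would be a suspension or retardation.)

Anticipation.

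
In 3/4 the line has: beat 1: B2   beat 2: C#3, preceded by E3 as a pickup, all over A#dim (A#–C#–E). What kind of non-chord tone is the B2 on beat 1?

Appoggiatura.

The harmony at that moment is A# diminished triad (A#, C#, E); B2 is not a chord tone.
It is approached by leap down from E3 and left by step up to C#3.
Leap in, step out, metrically accented — an appoggiatura.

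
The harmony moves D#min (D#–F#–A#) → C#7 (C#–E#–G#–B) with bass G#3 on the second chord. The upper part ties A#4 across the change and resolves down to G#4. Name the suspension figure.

9–8 suspension.

At the second chord the bass is G#3. The suspended A#4 lies a ninth above the bass; after resolving down by step to G#4, the interval above the bass becomes an octave.
Suspension figures are named by those two intervals: 9–8.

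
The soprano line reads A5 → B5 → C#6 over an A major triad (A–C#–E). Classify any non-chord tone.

B5 is a passing tone.

The harmony at that moment is A major triad (A, C#, E); B5 is not a chord tone.
It is approached by step up from A5 and left by step up to C#6.
Step in, step out in the same direction — a passing tone.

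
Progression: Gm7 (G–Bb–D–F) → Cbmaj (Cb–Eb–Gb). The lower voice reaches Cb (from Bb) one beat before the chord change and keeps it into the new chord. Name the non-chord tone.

Cb is an anticipation.

The harmony at that moment is G minor seventh chord (G, Bb, D, F); Cb is not a chord tone.
It is approached by step up from Bb and then sustained as the same pitch into the next harmony.
Arriving early and becoming a chord tone when the harmony changes — an anticipation.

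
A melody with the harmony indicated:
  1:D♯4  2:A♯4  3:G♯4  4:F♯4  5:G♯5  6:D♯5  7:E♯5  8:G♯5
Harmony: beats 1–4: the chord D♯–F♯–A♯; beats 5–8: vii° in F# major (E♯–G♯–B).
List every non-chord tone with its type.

G♯4 (beat 3) — passing tone; D♯5 (beat 6) — appoggiatura.

The harmony at that moment is D♯ minor triad (D♯, F♯, A♯); G♯4 is not a chord tone.
It is approached by step down from A♯4 and left by step down to F♯4.
Step in, step out in the same direction — a passing tone.
The harmony at that moment is E♯ diminished triad (E♯, G♯, B); D♯5 is not a chord tone.
It is approached by leap down from G♯5 and left by step up to E♯5.
Leap in, step out — an appoggiatura.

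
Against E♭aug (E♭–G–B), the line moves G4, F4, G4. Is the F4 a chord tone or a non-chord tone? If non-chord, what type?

Non-chord tone — a neighbor tone.

The harmony at that moment is E♭ augmented triad (E♭, G, B); F4 is not a chord tone.
It is approached by step down from G4 and left by step up to G4.
Step away and step back to the same note — a neighbor tone (lower neighbor).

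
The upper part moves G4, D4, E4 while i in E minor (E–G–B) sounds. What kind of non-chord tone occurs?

D4 is an appoggiatura.

The harmony at that moment is E minor triad (E, G, B); D4 is not a chord tone.
It is approached by leap down from G4 and left by step up to E4.
Leap in, step out — an appoggiatura.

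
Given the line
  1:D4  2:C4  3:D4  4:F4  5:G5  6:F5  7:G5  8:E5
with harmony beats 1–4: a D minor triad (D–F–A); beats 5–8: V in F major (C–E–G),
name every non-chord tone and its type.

The harmony at that moment is D minor triad (D, F, A); C4 is not a chord tone.
It is approached by step down from D4 and left by step up to D4.
Step away and step back to the same note — a neighbor tone (lower neighbor).
The harmony at that moment is C major triad (C, E, G); F5 is not a chord tone.
It is approached by step down from G5 and left by step up to G5.
Step away and step back to the same note — a neighbor tone (lower neighbor).

C4 (beat 2) — neighbor tone; F5 (beat 6) — neighbor tone.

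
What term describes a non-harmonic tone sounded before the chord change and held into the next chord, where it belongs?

Anticipation.

Approach: ahead of the chord change (typically by step), so it is dissonant against the current harmony. Departure: none — the same pitch is restated or held and is a chord tone of the new harmony.
Dissonant first, consonant once the harmony catches up: the note simply arrives early — an anticipation. (The reverse timing, consonant first and dissonant after the change, would be a suspension or retardation.)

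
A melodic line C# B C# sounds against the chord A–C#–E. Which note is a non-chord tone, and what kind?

The harmony at that moment is A major triad (A, C#, E); B is not a chord tone.
It is approached by step down from C# and left by step up to C#.
Step away and step back to the same note — a neighbor tone (lower neighbor).

B is a neighbor tone.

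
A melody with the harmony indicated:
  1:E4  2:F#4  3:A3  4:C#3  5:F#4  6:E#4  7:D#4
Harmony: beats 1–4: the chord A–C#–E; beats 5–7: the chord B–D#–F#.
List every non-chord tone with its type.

F#4 (beat 2) — escape tone; E#4 (beat 6) — passing tone.

The harmony at that moment is A major triad (A, C#, E); F#4 is not a chord tone.
It is approached by step up from E4 and left by leap down to A3.
Step in, leap out — an escape tone.
The harmony at that moment is B major triad (B, D#, F#); E#4 is not a chord tone.
It is approached by step down from F#4 and left by step down to D#4.
Step in, step out in the same direction — a passing tone.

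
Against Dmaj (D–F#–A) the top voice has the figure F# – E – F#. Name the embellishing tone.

The harmony at that moment is D major triad (D, F#, A); E is not a chord tone.
It is approached by step down from F# and left by step up to F#.
Step away and step back to the same note — a neighbor tone (lower neighbor).

E is a neighbor tone.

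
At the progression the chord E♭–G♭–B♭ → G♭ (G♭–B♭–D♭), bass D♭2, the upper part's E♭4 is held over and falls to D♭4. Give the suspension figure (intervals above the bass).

9–8 suspension.

At the second chord the bass is D♭2. The suspended E♭4 lies a ninth above the bass; after resolving down by step to D♭4, the interval above the bass becomes an octave.
Suspension figures are named by those two intervals: 9–8.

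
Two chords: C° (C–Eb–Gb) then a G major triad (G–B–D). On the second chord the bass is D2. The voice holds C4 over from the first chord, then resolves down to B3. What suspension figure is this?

7–6 suspension.

At the second chord the bass is D2. The suspended C4 lies a seventh above the bass; after resolving down by step to B3, the interval above the bass becomes a sixth.
Suspension figures are named by those two intervals: 7–6.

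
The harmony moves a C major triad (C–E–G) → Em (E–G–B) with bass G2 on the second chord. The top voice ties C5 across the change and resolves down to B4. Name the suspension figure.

4–3 suspension.

At the second chord the bass is G2. The suspended C5 lies a fourth above the bass; after resolving down by step to B4, the interval above the bass becomes a third.
Suspension figures are named by those two intervals: 4–3.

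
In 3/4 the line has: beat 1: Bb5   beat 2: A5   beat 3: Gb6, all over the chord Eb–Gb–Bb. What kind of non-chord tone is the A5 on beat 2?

The harmony at that moment is Eb minor triad (Eb, Gb, Bb); A5 is not a chord tone.
It is approached by step down from Bb5 and left by leap up to Gb6.
Step in, leap out, on a weak beat — an escape tone.

Escape tone.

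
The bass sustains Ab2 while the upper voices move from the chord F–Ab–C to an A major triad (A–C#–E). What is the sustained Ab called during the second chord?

Pedal tone (pedal point).

The harmony at that moment is A major triad (A, C#, E); Ab2 is not a chord tone.
It is held over (the same pitch as the preceding Ab2) and then sustained as the same pitch into the next harmony.
Sustained through a change of harmony — a pedal tone.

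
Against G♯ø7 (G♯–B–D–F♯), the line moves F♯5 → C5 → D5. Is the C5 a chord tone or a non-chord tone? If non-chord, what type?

Non-chord tone — an appoggiatura.

The harmony at that moment is G♯ half-diminished seventh chord (G♯, B, D, F♯); C5 is not a chord tone.
It is approached by leap down from F♯5 and left by step up to D5.
Leap in, step out — an appoggiatura.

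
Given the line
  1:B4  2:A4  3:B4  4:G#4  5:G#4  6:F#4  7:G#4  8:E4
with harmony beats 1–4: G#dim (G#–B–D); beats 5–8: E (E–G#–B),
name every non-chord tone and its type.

A4 (beat 2) — neighbor tone; F#4 (beat 6) — neighbor tone.

The harmony at that moment is G# diminished triad (G#, B, D); A4 is not a chord tone.
It is approached by step down from B4 and left by step up to B4.
Step away and step back to the same note — a neighbor tone (lower neighbor).
The harmony at that moment is E major triad (E, G#, B); F#4 is not a chord tone.
It is approached by step down from G#4 and left by step up to G#4.
Step away and step back to the same note — a neighbor tone (lower neighbor).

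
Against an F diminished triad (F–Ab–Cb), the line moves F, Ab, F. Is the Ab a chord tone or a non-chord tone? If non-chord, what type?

F diminished triad contains F, Ab, Cb; Ab is the third, so it is a chord tone.

Chord tone (the third of F diminished triad).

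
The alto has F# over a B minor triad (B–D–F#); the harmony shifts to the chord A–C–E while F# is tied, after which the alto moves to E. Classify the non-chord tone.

The harmony at that moment is A minor triad (A, C, E); F# is not a chord tone.
It is held over (the same pitch as the preceding F#) and left by step down to E.
Held over from the previous chord and resolving down by step — a suspension.

F# is a suspension.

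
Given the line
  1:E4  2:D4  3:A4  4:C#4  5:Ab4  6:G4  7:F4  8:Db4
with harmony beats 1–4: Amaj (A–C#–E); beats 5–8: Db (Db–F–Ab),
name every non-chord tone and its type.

D4 (beat 2) — escape tone; G4 (beat 6) — passing tone.

The harmony at that moment is A major triad (A, C#, E); D4 is not a chord tone.
It is approached by step down from E4 and left by leap up to A4.
Step in, leap out — an escape tone.
The harmony at that moment is Db major triad (Db, F, Ab); G4 is not a chord tone.
It is approached by step down from Ab4 and left by step down to F4.
Step in, step out in the same direction — a passing tone.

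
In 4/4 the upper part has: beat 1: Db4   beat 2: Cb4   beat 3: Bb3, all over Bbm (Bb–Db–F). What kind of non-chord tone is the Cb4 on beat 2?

Passing tone.

The harmony at that moment is Bb minor triad (Bb, Db, F); Cb4 is not a chord tone.
It is approached by step down from Db4 and left by step down to Bb3.
Step in, step out in the same direction — a passing tone.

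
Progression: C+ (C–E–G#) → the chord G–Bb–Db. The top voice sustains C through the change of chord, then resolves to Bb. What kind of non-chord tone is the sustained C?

The harmony at that moment is G diminished triad (G, Bb, Db); C is not a chord tone.
It is held over (the same pitch as the preceding C) and left by step down to Bb.
Held over from the previous chord and resolving down by step — a suspension.

C is a suspension.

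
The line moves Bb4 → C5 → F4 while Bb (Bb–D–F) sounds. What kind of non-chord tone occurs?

The harmony at that moment is Bb major triad (Bb, D, F); C5 is not a chord tone.
It is approached by step up from Bb4 and left by leap down to F4.
Step in, leap out — an escape tone.

C5 is an escape tone.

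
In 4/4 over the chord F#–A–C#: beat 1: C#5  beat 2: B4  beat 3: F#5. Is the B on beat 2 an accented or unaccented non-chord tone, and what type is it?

The harmony at that moment is F# minor triad (F#, A, C#); B4 is not a chord tone.
It is approached by step down from C#5 and left by leap up to F#5.
Step in, leap out — an escape tone.
It falls on a weak beat, so it is unaccented.

Unaccented escape tone.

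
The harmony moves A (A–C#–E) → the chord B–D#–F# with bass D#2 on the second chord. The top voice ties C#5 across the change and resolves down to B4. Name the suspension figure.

At the second chord the bass is D#2. The suspended C#5 lies a seventh above the bass; after resolving down by step to B4, the interval above the bass becomes a sixth.
Suspension figures are named by those two intervals: 7–6.

7–6 suspension.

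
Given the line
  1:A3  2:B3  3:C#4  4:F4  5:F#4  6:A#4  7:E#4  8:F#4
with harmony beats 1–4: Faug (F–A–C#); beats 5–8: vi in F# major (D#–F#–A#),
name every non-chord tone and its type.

The harmony at that moment is F augmented triad (F, A, C#); B3 is not a chord tone.
It is approached by step up from A3 and left by step up to C#4.
Step in, step out in the same direction — a passing tone.
The harmony at that moment is D# minor triad (D#, F#, A#); E#4 is not a chord tone.
It is approached by leap down from A#4 and left by step up to F#4.
Leap in, step out — an appoggiatura.

B3 (beat 2) — passing tone; E#4 (beat 7) — appoggiatura.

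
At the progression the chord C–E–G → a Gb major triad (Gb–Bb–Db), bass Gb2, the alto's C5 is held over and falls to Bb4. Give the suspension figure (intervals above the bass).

4–3 suspension.

At the second chord the bass is Gb2. The suspended C5 lies a fourth above the bass; after resolving down by step to Bb4, the interval above the bass becomes a third.
Suspension figures are named by those two intervals: 4–3.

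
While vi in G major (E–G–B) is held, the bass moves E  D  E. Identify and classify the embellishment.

The harmony at that moment is E minor triad (E, G, B); D is not a chord tone.
It is approached by step down from E and left by step up to E.
Step away and step back to the same note — a neighbor tone (lower neighbor).

D is a neighbor tone.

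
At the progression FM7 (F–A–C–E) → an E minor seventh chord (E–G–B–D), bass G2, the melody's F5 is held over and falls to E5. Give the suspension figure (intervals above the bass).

At the second chord the bass is G2. The suspended F5 lies a seventh above the bass; after resolving down by step to E5, the interval above the bass becomes a sixth.
Suspension figures are named by those two intervals: 7–6.

7–6 suspension.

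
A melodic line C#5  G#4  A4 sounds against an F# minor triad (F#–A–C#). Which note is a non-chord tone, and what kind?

The harmony at that moment is F# minor triad (F#, A, C#); G#4 is not a chord tone.
It is approached by leap down from C#5 and left by step up to A4.
Leap in, step out — an appoggiatura.

G#4 is an appoggiatura.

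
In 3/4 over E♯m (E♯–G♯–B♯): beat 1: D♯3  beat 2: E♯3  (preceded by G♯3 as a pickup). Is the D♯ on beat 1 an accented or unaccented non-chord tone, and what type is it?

Accented appoggiatura.

The harmony at that moment is E♯ minor triad (E♯, G♯, B♯); D♯3 is not a chord tone.
It is approached by leap down from G♯3 and left by step up to E♯3.
Leap in, step out — an appoggiatura.
It falls on the downbeat, so it is accented.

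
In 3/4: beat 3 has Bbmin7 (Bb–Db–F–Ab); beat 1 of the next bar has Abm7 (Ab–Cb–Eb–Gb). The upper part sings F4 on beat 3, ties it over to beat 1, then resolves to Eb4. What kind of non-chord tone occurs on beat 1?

Suspension.

The harmony at that moment is Ab minor seventh chord (Ab, Cb, Eb, Gb); F4 is not a chord tone.
It is held over (the same pitch as the preceding F4) and left by step down to Eb4.
Held over from the previous chord and resolving down by step — a suspension.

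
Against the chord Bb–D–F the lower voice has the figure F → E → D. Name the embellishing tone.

The harmony at that moment is Bb major triad (Bb, D, F); E is not a chord tone.
It is approached by step down from F and left by step down to D.
Step in, step out in the same direction — a passing tone.

E is a passing tone.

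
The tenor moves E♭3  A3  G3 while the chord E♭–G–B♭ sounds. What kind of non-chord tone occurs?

A3 is an appoggiatura.

The harmony at that moment is E♭ major triad (E♭, G, B♭); A3 is not a chord tone.
It is approached by leap up from E♭3 and left by step down to G3.
Leap in, step out — an appoggiatura.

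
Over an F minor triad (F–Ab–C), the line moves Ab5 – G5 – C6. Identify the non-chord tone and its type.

G5 is an escape tone.

The harmony at that moment is F minor triad (F, Ab, C); G5 is not a chord tone.
It is approached by step down from Ab5 and left by leap up to C6.
Step in, leap out — an escape tone.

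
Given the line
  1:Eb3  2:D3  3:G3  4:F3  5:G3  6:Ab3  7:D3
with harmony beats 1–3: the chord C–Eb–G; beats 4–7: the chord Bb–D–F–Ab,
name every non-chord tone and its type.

D3 (beat 2) — escape tone; G3 (beat 5) — passing tone.

The harmony at that moment is C minor triad (C, Eb, G); D3 is not a chord tone.
It is approached by step down from Eb3 and left by leap up to G3.
Step in, leap out — an escape tone.
The harmony at that moment is Bb dominant seventh chord (Bb, D, F, Ab); G3 is not a chord tone.
It is approached by step up from F3 and left by step up to Ab3.
Step in, step out in the same direction — a passing tone.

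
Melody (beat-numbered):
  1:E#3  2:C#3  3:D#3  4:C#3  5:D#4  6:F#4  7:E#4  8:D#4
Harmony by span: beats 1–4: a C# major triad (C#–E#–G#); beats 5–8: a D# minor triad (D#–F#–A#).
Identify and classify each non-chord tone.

D#3 (beat 3) — neighbor tone; E#4 (beat 7) — passing tone.

The harmony at that moment is C# major triad (C#, E#, G#); D#3 is not a chord tone.
It is approached by step up from C#3 and left by step down to C#3.
Step away and step back to the same note — a neighbor tone (upper neighbor).
The harmony at that moment is D# minor triad (D#, F#, A#); E#4 is not a chord tone.
It is approached by step down from F#4 and left by step down to D#4.
Step in, step out in the same direction — a passing tone.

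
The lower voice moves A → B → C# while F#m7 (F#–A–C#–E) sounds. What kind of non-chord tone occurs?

B is a passing tone.

The harmony at that moment is F# minor seventh chord (F#, A, C#, E); B is not a chord tone.
It is approached by step up from A and left by step up to C#.
Step in, step out in the same direction — a passing tone.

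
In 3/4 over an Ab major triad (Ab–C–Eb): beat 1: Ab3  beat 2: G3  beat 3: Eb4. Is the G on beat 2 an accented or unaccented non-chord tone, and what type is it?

Unaccented escape tone.

The harmony at that moment is Ab major triad (Ab, C, Eb); G3 is not a chord tone.
It is approached by step down from Ab3 and left by leap up to Eb4.
Step in, leap out — an escape tone.
It falls on a weak beat, so it is unaccented.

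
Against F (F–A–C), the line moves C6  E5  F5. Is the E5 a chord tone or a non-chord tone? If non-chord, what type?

Non-chord tone — an appoggiatura.

The harmony at that moment is F major triad (F, A, C); E5 is not a chord tone.
It is approached by leap down from C6 and left by step up to F5.
Leap in, step out — an appoggiatura.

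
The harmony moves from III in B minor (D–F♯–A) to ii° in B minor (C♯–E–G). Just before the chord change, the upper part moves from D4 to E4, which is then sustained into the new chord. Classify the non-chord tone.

The harmony at that moment is D major triad (D, F♯, A); E4 is not a chord tone.
It is approached by step up from D4 and then sustained as the same pitch into the next harmony.
Arriving early and becoming a chord tone when the harmony changes — an anticipation.

E4 is an anticipation.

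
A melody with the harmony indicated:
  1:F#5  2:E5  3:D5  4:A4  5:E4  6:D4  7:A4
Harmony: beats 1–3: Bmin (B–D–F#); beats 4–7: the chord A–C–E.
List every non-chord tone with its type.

E5 (beat 2) — passing tone; D4 (beat 6) — escape tone.

The harmony at that moment is B minor triad (B, D, F#); E5 is not a chord tone.
It is approached by step down from F#5 and left by step down to D5.
Step in, step out in the same direction — a passing tone.
The harmony at that moment is A minor triad (A, C, E); D4 is not a chord tone.
It is approached by step down from E4 and left by leap up to A4.
Step in, leap out — an escape tone.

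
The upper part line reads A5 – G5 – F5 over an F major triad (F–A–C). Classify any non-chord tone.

G5 is a passing tone.

The harmony at that moment is F major triad (F, A, C); G5 is not a chord tone.
It is approached by step down from A5 and left by step down to F5.
Step in, step out in the same direction — a passing tone.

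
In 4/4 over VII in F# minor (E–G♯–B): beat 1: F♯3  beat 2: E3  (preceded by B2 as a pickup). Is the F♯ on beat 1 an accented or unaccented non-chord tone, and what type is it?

Accented appoggiatura.

The harmony at that moment is E major triad (E, G♯, B); F♯3 is not a chord tone.
It is approached by leap up from B2 and left by step down to E3.
Leap in, step out — an appoggiatura.
It falls on the downbeat, so it is accented.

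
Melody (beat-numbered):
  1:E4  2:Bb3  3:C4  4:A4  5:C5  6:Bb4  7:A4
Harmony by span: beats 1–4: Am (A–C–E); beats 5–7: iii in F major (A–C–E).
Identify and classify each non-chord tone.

The harmony at that moment is A minor triad (A, C, E); Bb3 is not a chord tone.
It is approached by leap down from E4 and left by step up to C4.
Leap in, step out — an appoggiatura.
The harmony at that moment is A minor triad (A, C, E); Bb4 is not a chord tone.
It is approached by step down from C5 and left by step down to A4.
Step in, step out in the same direction — a passing tone.

Bb3 (beat 2) — appoggiatura; Bb4 (beat 6) — passing tone.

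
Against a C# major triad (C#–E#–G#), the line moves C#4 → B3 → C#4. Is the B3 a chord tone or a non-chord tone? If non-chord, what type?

The harmony at that moment is C# major triad (C#, E#, G#); B3 is not a chord tone.
It is approached by step down from C#4 and left by step up to C#4.
Step away and step back to the same note — a neighbor tone (lower neighbor).

Non-chord tone — a neighbor tone.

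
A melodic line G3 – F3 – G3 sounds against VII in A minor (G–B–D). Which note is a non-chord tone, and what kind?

The harmony at that moment is G major triad (G, B, D); F3 is not a chord tone.
It is approached by step down from G3 and left by step up to G3.
Step away and step back to the same note — a neighbor tone (lower neighbor).

F3 is a neighbor tone.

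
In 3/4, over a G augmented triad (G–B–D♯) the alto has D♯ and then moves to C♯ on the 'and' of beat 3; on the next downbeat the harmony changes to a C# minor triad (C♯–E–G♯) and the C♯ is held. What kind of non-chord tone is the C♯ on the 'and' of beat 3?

Anticipation.

The harmony at that moment is G augmented triad (G, B, D♯); C♯ is not a chord tone.
It is approached by step down from D♯ and then sustained as the same pitch into the next harmony.
Arriving early and becoming a chord tone when the harmony changes — an anticipation.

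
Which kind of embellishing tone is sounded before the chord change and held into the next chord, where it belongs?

Approach: ahead of the chord change (typically by step), so it is dissonant against the current harmony. Departure: none — the same pitch is restated or held and is a chord tone of the new harmony.
Dissonant first, consonant once the harmony catches up: the note simply arrives early — an anticipation. (The reverse timing, consonant first and dissonant after the change, would be a suspension or retardation.)

Anticipation.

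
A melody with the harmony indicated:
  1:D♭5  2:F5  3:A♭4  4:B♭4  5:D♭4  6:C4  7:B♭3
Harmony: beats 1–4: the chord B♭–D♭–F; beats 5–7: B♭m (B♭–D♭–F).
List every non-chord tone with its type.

The harmony at that moment is B♭ minor triad (B♭, D♭, F); A♭4 is not a chord tone.
It is approached by leap down from F5 and left by step up to B♭4.
Leap in, step out — an appoggiatura.
The harmony at that moment is B♭ minor triad (B♭, D♭, F); C4 is not a chord tone.
It is approached by step down from D♭4 and left by step down to B♭3.
Step in, step out in the same direction — a passing tone.

A♭4 (beat 3) — appoggiatura; C4 (beat 6) — passing tone.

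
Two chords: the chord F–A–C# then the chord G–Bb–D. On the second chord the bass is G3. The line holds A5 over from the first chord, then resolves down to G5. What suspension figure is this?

9–8 suspension.

At the second chord the bass is G3. The suspended A5 lies a ninth above the bass; after resolving down by step to G5, the interval above the bass becomes an octave.
Suspension figures are named by those two intervals: 9–8.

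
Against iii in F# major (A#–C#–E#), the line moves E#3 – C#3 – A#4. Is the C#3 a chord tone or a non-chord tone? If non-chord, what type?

Chord tone (the third of A# minor triad).

A# minor triad contains A#, C#, E#; C# is the third, so it is a chord tone.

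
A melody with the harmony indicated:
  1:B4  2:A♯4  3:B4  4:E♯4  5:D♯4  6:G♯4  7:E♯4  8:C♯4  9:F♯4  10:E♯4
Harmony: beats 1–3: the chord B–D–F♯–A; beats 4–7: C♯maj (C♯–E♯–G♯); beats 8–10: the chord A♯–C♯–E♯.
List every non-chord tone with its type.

A♯4 (beat 2) — neighbor tone; D♯4 (beat 5) — escape tone; F♯4 (beat 9) — appoggiatura.

The harmony at that moment is B minor seventh chord (B, D, F♯, A); A♯4 is not a chord tone.
It is approached by step down from B4 and left by step up to B4.
Step away and step back to the same note — a neighbor tone (lower neighbor).
The harmony at that moment is C♯ major triad (C♯, E♯, G♯); D♯4 is not a chord tone.
It is approached by step down from E♯4 and left by leap up to G♯4.
Step in, leap out — an escape tone.
The harmony at that moment is A♯ minor triad (A♯, C♯, E♯); F♯4 is not a chord tone.
It is approached by leap up from C♯4 and left by step down to E♯4.
Leap in, step out — an appoggiatura.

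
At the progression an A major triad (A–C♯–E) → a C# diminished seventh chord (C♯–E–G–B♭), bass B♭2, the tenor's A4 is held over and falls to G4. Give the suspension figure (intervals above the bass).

At the second chord the bass is B♭2. The suspended A4 lies a seventh above the bass; after resolving down by step to G4, the interval above the bass becomes a sixth.
Suspension figures are named by those two intervals: 7–6.

7–6 suspension.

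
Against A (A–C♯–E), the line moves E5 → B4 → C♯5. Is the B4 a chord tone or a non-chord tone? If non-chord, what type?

Non-chord tone — an appoggiatura.

The harmony at that moment is A major triad (A, C♯, E); B4 is not a chord tone.
It is approached by leap down from E5 and left by step up to C♯5.
Leap in, step out — an appoggiatura.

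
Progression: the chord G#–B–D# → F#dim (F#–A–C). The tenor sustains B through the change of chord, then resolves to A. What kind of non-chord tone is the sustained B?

B is a suspension.

The harmony at that moment is F# diminished triad (F#, A, C); B is not a chord tone.
It is held over (the same pitch as the preceding B) and left by step down to A.
Held over from the previous chord and resolving down by step — a suspension.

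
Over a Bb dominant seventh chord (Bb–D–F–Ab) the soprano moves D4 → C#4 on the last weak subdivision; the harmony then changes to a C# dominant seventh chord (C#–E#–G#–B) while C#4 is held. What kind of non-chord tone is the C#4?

C#4 is an anticipation.

The harmony at that moment is Bb dominant seventh chord (Bb, D, F, Ab); C#4 is not a chord tone.
It is approached by step down from D4 and then sustained as the same pitch into the next harmony.
Arriving early and becoming a chord tone when the harmony changes — an anticipation.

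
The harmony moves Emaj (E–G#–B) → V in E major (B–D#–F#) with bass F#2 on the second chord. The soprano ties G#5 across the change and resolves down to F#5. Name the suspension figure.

9–8 suspension.

At the second chord the bass is F#2. The suspended G#5 lies a ninth above the bass; after resolving down by step to F#5, the interval above the bass becomes an octave.
Suspension figures are named by those two intervals: 9–8.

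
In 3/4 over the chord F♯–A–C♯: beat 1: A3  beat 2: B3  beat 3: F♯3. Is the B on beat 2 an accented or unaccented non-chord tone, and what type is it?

The harmony at that moment is F♯ minor triad (F♯, A, C♯); B3 is not a chord tone.
It is approached by step up from A3 and left by leap down to F♯3.
Step in, leap out — an escape tone.
It falls on a weak beat, so it is unaccented.

Unaccented escape tone.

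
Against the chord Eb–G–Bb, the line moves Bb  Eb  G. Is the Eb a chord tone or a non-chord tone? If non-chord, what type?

Chord tone (the root of Eb major triad).

Eb major triad contains Eb, G, Bb; Eb is the root, so it is a chord tone.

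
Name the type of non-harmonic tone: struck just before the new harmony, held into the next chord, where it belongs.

Anticipation.

Approach: ahead of the chord change (typically by step), so it is dissonant against the current harmony. Departure: none — the same pitch is restated or held and is a chord tone of the new harmony.
Dissonant first, consonant once the harmony catches up: the note simply arrives early — an anticipation. (The reverse timing, consonant first and dissonant after the change, would be a suspension or retardation.)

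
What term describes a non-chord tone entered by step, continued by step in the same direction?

Passing tone.

Approach: by step. Departure: by step, continuing in the same direction.
Stepwise on both sides with no change of direction means the note fills in the space between two different chord tones — a passing tone. (Had it turned back to its starting note it would be a neighbor tone instead.)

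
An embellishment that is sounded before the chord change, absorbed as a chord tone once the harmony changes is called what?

Approach: ahead of the chord change (typically by step), so it is dissonant against the current harmony. Departure: none — the same pitch is restated or held and is a chord tone of the new harmony.
Dissonant first, consonant once the harmony catches up: the note simply arrives early — an anticipation. (The reverse timing, consonant first and dissonant after the change, would be a suspension or retardation.)

Anticipation.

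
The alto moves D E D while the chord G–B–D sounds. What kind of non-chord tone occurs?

E is a neighbor tone.

The harmony at that moment is G major triad (G, B, D); E is not a chord tone.
It is approached by step up from D and left by step down to D.
Step away and step back to the same note — a neighbor tone (upper neighbor).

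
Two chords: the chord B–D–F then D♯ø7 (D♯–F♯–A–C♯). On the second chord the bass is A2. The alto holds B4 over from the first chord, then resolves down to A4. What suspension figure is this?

9–8 suspension.

At the second chord the bass is A2. The suspended B4 lies a ninth above the bass; after resolving down by step to A4, the interval above the bass becomes an octave.
Suspension figures are named by those two intervals: 9–8.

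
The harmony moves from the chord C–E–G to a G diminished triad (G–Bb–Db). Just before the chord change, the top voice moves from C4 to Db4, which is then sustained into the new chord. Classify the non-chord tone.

The harmony at that moment is C major triad (C, E, G); Db4 is not a chord tone.
It is approached by step up from C4 and then sustained as the same pitch into the next harmony.
Arriving early and becoming a chord tone when the harmony changes — an anticipation.

Db4 is an anticipation.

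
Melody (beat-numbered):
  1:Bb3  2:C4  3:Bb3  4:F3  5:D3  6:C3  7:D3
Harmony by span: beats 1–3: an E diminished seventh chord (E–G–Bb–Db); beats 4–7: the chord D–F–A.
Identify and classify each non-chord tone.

C4 (beat 2) — neighbor tone; C3 (beat 6) — neighbor tone.

The harmony at that moment is E diminished seventh chord (E, G, Bb, Db); C4 is not a chord tone.
It is approached by step up from Bb3 and left by step down to Bb3.
Step away and step back to the same note — a neighbor tone (upper neighbor).
The harmony at that moment is D minor triad (D, F, A); C3 is not a chord tone.
It is approached by step down from D3 and left by step up to D3.
Step away and step back to the same note — a neighbor tone (lower neighbor).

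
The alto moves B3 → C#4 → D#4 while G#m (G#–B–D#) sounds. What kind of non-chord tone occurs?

C#4 is a passing tone.

The harmony at that moment is G# minor triad (G#, B, D#); C#4 is not a chord tone.
It is approached by step up from B3 and left by step up to D#4.
Step in, step out in the same direction — a passing tone.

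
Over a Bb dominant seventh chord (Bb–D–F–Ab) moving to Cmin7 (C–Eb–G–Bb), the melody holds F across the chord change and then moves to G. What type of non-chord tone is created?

The harmony at that moment is C minor seventh chord (C, Eb, G, Bb); F is not a chord tone.
It is held over (the same pitch as the preceding F) and left by step up to G.
Held over from the previous chord and resolving up by step — a retardation.

F is a retardation.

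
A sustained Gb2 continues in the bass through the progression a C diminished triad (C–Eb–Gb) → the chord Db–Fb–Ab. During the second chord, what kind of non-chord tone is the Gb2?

Pedal tone (pedal point).

The harmony at that moment is Db minor triad (Db, Fb, Ab); Gb2 is not a chord tone.
It is held over (the same pitch as the preceding Gb2) and then sustained as the same pitch into the next harmony.
Sustained through a change of harmony — a pedal tone.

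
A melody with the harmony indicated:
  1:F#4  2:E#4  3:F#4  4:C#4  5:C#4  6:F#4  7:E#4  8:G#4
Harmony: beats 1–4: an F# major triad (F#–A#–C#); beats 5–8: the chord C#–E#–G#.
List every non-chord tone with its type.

E#4 (beat 2) — neighbor tone; F#4 (beat 6) — appoggiatura.

The harmony at that moment is F# major triad (F#, A#, C#); E#4 is not a chord tone.
It is approached by step down from F#4 and left by step up to F#4.
Step away and step back to the same note — a neighbor tone (lower neighbor).
The harmony at that moment is C# major triad (C#, E#, G#); F#4 is not a chord tone.
It is approached by leap up from C#4 and left by step down to E#4.
Leap in, step out — an appoggiatura.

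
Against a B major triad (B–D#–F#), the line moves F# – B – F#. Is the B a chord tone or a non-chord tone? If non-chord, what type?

B major triad contains B, D#, F#; B is the root, so it is a chord tone.

Chord tone (the root of B major triad).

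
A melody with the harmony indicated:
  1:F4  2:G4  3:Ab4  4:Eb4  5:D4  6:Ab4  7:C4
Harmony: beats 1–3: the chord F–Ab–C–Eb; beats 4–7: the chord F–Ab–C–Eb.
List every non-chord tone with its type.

The harmony at that moment is F minor seventh chord (F, Ab, C, Eb); G4 is not a chord tone.
It is approached by step up from F4 and left by step up to Ab4.
Step in, step out in the same direction — a passing tone.
The harmony at that moment is F minor seventh chord (F, Ab, C, Eb); D4 is not a chord tone.
It is approached by step down from Eb4 and left by leap up to Ab4.
Step in, leap out — an escape tone.

G4 (beat 2) — passing tone; D4 (beat 5) — escape tone.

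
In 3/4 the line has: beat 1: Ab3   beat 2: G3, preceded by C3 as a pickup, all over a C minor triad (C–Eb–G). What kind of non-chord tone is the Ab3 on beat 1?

The harmony at that moment is C minor triad (C, Eb, G); Ab3 is not a chord tone.
It is approached by leap up from C3 and left by step down to G3.
Leap in, step out, metrically accented — an appoggiatura.

Appoggiatura.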